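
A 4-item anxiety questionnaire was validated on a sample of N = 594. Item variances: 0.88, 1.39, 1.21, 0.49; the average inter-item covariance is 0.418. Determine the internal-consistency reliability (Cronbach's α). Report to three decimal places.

sum of item variances = 0.88 + 1.39 + 1.21 + 0.49 = 3.97
Sum of the 6 distinct covariances = 6 × 0.418 = 2.508
Var(T) = sum of item variances + 2·Σcov = 3.97 + 2 × 2.508 = 8.986
α = (4/3)·(1 − 3.97/8.986) = 0.744

α = 0.744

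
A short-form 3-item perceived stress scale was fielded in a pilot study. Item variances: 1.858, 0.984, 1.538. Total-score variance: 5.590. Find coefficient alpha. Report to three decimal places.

coefficient alpha = 0.325

Σσᵢ² = 1.858 + 0.984 + 1.538 = 4.380
α = (k/(k−1))·(1 − Σσᵢ²/σ²_T) = (3/2)·(1 − 4.380/5.590) = 0.325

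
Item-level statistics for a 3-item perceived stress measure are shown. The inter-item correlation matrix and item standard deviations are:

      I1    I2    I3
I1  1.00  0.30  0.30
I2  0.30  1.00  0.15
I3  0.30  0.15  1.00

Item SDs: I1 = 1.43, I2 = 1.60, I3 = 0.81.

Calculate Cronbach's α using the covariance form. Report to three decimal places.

α = 0.477

Σσ²ᵢ = 1.43² + 1.60² + 0.81² = 5.2610
Covariances σ_ij = r_ij · s_i · s_j:
  σ(I1,I2) = 0.30 × 1.43 × 1.60 = 0.6864
  σ(I1,I3) = 0.30 × 1.43 × 0.81 = 0.3475
  σ(I2,I3) = 0.15 × 1.60 × 0.81 = 0.1944
σ²_T = Σσ²ᵢ + 2·Σσ_ij = 5.2610 + 2 × 1.2283 = 7.7176
α = (3/2)·(1 − 5.2610/7.7176) = 0.477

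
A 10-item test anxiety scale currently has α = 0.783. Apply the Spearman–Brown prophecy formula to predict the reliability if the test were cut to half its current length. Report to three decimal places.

predicted reliability = 0.643

Length factor m = 1/2
α' = m·α / (1 − (1−m)·α)
   = 1/2 × 0.783 / (1 − (1 − 1/2) × 0.783)
   = 0.3915 / 0.6085 = 0.643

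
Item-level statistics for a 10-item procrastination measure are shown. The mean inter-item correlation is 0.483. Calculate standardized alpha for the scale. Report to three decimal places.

standardized alpha = 0.903

Standardized α = k·r̄ / (1 + (k−1)·r̄) = 10 × 0.483 / (1 + 9 × 0.483)
  = 4.8300 / 5.3470 = 0.903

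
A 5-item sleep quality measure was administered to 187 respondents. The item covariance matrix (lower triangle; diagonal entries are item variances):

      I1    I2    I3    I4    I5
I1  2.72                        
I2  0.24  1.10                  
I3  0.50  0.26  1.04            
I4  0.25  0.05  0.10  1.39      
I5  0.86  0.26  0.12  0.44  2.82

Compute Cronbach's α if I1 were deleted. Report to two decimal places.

Remaining items: I2, I3, I4, I5 (k = 4).
Σσᵢ² = 1.10 + 1.04 + 1.39 + 2.82 = 6.35
Var(T) = 6.35 + 2 × 1.23 = 8.81
α (item deleted) = (4/3)·(1 − 6.35/8.81) = 0.37

Cronbach's α = 0.37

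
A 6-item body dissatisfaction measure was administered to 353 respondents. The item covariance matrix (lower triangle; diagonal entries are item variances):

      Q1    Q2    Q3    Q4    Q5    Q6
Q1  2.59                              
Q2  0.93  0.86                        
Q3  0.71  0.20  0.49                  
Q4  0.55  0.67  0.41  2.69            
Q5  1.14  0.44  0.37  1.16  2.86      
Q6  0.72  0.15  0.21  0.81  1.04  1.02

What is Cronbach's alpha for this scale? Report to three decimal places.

Σσᵢ² = 2.59 + 0.86 + 0.49 + 2.69 + 2.86 + 1.02 = 10.51
Sum of off-diagonal covariances = 9.51
σ²_T = 10.51 + 2 × 9.51 = 29.53
α = (k/(k−1))·(1 − Σσᵢ²/σ²_T) = (6/5)·(1 − 10.51/29.53) = 0.773

α = 0.773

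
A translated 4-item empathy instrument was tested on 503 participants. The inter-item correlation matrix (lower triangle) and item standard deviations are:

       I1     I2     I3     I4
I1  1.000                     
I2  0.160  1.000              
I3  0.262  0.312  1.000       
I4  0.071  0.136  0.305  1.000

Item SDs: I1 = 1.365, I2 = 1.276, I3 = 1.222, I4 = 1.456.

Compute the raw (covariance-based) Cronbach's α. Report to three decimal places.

α = 0.501

Σσ²ᵢ = 1.365² + 1.276² + 1.222² + 1.456² = 7.1046
Covariances σ_ij = r_ij · s_i · s_j:
  σ(I1,I2) = 0.160 × 1.365 × 1.276 = 0.2787
  σ(I1,I3) = 0.262 × 1.365 × 1.222 = 0.4370
  σ(I1,I4) = 0.071 × 1.365 × 1.456 = 0.1411
  σ(I2,I3) = 0.312 × 1.276 × 1.222 = 0.4865
  σ(I2,I4) = 0.136 × 1.276 × 1.456 = 0.2527
  σ(I3,I4) = 0.305 × 1.222 × 1.456 = 0.5427
σ²_T = Σσ²ᵢ + 2·Σσ_ij = 7.1046 + 2 × 2.1387 = 11.3820
α = (4/3)·(1 − 7.1046/11.3820) = 0.501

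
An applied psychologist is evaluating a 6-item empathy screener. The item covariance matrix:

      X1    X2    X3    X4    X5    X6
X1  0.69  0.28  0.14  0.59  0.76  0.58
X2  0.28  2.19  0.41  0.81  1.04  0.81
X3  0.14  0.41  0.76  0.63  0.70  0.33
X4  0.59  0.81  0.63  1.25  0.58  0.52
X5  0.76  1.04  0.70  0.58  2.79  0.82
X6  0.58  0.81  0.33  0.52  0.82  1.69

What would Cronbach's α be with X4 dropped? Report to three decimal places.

Remaining items: X1, X2, X3, X5, X6 (k = 5).
Σσ²ᵢ = 0.69 + 2.19 + 0.76 + 2.79 + 1.69 = 8.12
σ²_total = 8.12 + 2 × 5.87 = 19.86
α (item deleted) = (5/4)·(1 − 8.12/19.86) = 0.739

α = 0.739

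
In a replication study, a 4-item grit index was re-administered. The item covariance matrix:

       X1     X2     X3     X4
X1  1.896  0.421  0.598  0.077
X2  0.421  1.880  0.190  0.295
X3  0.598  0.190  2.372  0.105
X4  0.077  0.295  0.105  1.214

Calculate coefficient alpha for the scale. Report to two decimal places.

coefficient alpha = 0.42

Σσ²ᵢ = 1.896 + 1.880 + 2.372 + 1.214 = 7.362
Sum of the distinct covariances = 1.686
Var(T) = 7.362 + 2 × 1.686 = 10.734
α = (k/(k−1))·(1 − Σσ²ᵢ/Var(T)) = (4/3)·(1 − 7.362/10.734) = 0.42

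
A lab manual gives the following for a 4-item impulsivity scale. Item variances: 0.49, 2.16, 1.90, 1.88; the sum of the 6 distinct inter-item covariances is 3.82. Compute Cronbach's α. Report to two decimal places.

α = 0.72

Σσᵢ² = 0.49 + 2.16 + 1.90 + 1.88 = 6.43
Sum of distinct covariances = 3.82
Var(T) = Σσᵢ² + 2·Σcov = 6.43 + 2 × 3.82 = 14.07
α = (4/3)·(1 − 6.43/14.07) = 0.72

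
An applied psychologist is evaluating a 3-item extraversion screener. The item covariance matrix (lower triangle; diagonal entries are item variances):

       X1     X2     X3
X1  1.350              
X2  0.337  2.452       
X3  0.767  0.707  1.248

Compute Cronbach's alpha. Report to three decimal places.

α = 0.626

Σσ²ᵢ = 1.350 + 2.452 + 1.248 = 5.050
Sum of off-diagonal covariances = 1.811
σ²_T = 5.050 + 2 × 1.811 = 8.672
α = (k/(k−1))·(1 − Σσ²ᵢ/σ²_T) = (3/2)·(1 − 5.050/8.672) = 0.626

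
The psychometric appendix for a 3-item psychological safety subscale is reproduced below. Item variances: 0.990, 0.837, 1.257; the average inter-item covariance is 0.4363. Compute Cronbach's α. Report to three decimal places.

Σσᵢ² = 0.990 + 0.837 + 1.257 = 3.084
Sum of the 3 distinct covariances = 3 × 0.4363 = 1.3089
σ²_T = Σσᵢ² + 2·Σcov = 3.084 + 2 × 1.3089 = 5.7018
α = (3/2)·(1 − 3.084/5.7018) = 0.689

Cronbach's α = 0.689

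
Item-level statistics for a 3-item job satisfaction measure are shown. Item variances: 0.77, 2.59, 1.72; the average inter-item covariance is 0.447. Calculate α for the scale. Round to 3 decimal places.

α = 0.518

Σσ²ᵢ = 0.77 + 2.59 + 1.72 = 5.08
Sum of the 3 distinct covariances = 3 × 0.447 = 1.341
total variance = Σσ²ᵢ + 2·Σcov = 5.08 + 2 × 1.341 = 7.762
α = (3/2)·(1 − 5.08/7.762) = 0.518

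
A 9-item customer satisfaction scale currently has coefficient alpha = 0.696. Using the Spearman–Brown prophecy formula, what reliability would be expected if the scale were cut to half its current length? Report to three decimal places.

Length factor m = 1/2
α' = m·α / (1 − (1−m)·α)
   = 1/2 × 0.696 / (1 − (1 − 1/2) × 0.696)
   = 0.3480 / 0.6520 = 0.534

predicted reliability = 0.534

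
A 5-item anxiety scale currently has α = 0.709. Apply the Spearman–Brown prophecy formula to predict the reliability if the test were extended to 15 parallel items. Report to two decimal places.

Length factor m = 15/5 = 3.0000
α' = m·α / (1 + (m−1)·α)
   = 15/5 × 0.709 / (1 + (15/5 − 1) × 0.709)
   = 2.1270 / 2.4180 = 0.88

predicted reliability = 0.88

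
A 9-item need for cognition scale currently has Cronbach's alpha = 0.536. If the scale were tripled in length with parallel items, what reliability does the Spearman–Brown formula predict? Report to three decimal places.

predicted reliability = 0.776

Length factor m = 3
α' = m·α / (1 + (m−1)·α)
   = 3 × 0.536 / (1 + (3 − 1) × 0.536)
   = 1.6080 / 2.0720 = 0.776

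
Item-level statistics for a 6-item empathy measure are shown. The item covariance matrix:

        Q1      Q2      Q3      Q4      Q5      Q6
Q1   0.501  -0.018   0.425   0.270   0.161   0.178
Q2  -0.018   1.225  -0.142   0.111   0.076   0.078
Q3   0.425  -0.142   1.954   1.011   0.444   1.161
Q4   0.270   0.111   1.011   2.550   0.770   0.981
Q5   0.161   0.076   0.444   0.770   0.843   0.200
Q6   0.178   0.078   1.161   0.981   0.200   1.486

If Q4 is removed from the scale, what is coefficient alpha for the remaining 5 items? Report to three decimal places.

Remaining items: Q1, Q2, Q3, Q5, Q6 (k = 5).
Σσᵢ² = 0.501 + 1.225 + 1.954 + 0.843 + 1.486 = 6.009
σ²_T = 6.009 + 2 × 2.563 = 11.135
α (item deleted) = (5/4)·(1 − 6.009/11.135) = 0.575

coefficient alpha = 0.575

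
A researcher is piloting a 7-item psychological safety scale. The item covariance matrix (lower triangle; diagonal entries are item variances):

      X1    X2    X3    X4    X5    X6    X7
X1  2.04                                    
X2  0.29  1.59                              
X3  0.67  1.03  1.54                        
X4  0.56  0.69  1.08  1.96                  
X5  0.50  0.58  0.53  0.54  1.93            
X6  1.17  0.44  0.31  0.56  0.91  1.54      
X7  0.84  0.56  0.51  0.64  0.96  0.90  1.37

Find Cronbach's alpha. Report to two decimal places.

sum of item variances = 2.04 + 1.59 + 1.54 + 1.96 + 1.93 + 1.54 + 1.37 = 11.97
Sum of the distinct covariances = 14.27
σ²_total = 11.97 + 2 × 14.27 = 40.51
α = (k/(k−1))·(1 − sum of item variances/σ²_total) = (7/6)·(1 − 11.97/40.51) = 0.82

Cronbach's alpha = 0.82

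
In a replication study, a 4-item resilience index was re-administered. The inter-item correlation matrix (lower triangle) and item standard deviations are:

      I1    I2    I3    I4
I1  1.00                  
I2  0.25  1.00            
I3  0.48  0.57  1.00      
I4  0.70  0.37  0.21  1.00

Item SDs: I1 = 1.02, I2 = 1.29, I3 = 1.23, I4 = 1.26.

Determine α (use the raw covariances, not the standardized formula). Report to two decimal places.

Σσ²ᵢ = 1.02² + 1.29² + 1.23² + 1.26² = 5.8050
Covariances σ_ij = r_ij · s_i · s_j:
  σ(I1,I2) = 0.25 × 1.02 × 1.29 = 0.3290
  σ(I1,I3) = 0.48 × 1.02 × 1.23 = 0.6022
  σ(I1,I4) = 0.70 × 1.02 × 1.26 = 0.8996
  σ(I2,I3) = 0.57 × 1.29 × 1.23 = 0.9044
  σ(I2,I4) = 0.37 × 1.29 × 1.26 = 0.6014
  σ(I3,I4) = 0.21 × 1.23 × 1.26 = 0.3255
σ²_T = Σσ²ᵢ + 2·Σσ_ij = 5.8050 + 2 × 3.6621 = 13.1292
α = (4/3)·(1 − 5.8050/13.1292) = 0.74

α = 0.74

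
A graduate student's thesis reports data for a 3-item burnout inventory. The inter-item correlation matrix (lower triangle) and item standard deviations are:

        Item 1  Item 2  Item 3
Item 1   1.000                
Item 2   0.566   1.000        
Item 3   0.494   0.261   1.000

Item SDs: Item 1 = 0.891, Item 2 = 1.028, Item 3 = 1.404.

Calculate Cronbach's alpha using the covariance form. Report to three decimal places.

α = 0.663

Σσ²ᵢ = 0.891² + 1.028² + 1.404² = 3.8219
Covariances σ_ij = r_ij · s_i · s_j:
  σ(Item 1,Item 2) = 0.566 × 0.891 × 1.028 = 0.5184
  σ(Item 1,Item 3) = 0.494 × 0.891 × 1.404 = 0.6180
  σ(Item 2,Item 3) = 0.261 × 1.028 × 1.404 = 0.3767
σ²_T = Σσ²ᵢ + 2·Σσ_ij = 3.8219 + 2 × 1.5131 = 6.8481
α = (3/2)·(1 − 3.8219/6.8481) = 0.663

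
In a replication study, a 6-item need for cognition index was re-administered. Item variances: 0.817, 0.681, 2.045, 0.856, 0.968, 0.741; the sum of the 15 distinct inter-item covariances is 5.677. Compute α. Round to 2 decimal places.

α = 0.78

ΣVar(i) = 0.817 + 0.681 + 2.045 + 0.856 + 0.968 + 0.741 = 6.108
Sum of distinct covariances = 5.677
σ²_total = ΣVar(i) + 2·Σcov = 6.108 + 2 × 5.677 = 17.462
α = (6/5)·(1 − 6.108/17.462) = 0.78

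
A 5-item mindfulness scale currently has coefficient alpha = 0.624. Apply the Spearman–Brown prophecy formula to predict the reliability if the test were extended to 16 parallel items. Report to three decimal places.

Length factor m = 16/5 = 3.2000
α' = m·α / (1 + (m−1)·α)
   = 16/5 × 0.624 / (1 + (16/5 − 1) × 0.624)
   = 1.9968 / 2.3728 = 0.842

predicted reliability = 0.842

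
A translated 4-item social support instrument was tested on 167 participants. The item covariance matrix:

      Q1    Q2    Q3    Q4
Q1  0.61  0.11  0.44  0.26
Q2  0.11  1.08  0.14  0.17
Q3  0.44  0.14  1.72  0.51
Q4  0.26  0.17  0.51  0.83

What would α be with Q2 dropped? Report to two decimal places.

α = 0.65

Remaining items: Q1, Q3, Q4 (k = 3).
Σσᵢ² = 0.61 + 1.72 + 0.83 = 3.16
σ²_T = 3.16 + 2 × 1.21 = 5.58
α (item deleted) = (3/2)·(1 − 3.16/5.58) = 0.65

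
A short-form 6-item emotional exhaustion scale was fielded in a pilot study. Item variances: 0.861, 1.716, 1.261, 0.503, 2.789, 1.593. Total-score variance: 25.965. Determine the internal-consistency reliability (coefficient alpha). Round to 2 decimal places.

coefficient alpha = 0.80

Σσᵢ² = 0.861 + 1.716 + 1.261 + 0.503 + 2.789 + 1.593 = 8.723
α = (k/(k−1))·(1 − Σσᵢ²/σ²_total) = (6/5)·(1 − 8.723/25.965) = 0.80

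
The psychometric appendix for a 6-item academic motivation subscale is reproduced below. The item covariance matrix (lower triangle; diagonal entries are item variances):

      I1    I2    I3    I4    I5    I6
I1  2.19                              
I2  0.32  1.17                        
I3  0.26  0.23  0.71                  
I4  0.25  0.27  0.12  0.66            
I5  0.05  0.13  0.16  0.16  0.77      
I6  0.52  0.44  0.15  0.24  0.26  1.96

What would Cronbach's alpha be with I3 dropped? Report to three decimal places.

Cronbach's alpha = 0.549

Remaining items: I1, I2, I4, I5, I6 (k = 5).
sum of item variances = 2.19 + 1.17 + 0.66 + 0.77 + 1.96 = 6.75
σ²_T = 6.75 + 2 × 2.64 = 12.03
α (item deleted) = (5/4)·(1 − 6.75/12.03) = 0.549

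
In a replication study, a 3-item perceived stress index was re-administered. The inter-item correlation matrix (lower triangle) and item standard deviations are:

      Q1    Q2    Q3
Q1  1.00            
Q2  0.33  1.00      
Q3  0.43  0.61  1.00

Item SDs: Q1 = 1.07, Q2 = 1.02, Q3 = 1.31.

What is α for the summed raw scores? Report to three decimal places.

Σσ²ᵢ = 1.07² + 1.02² + 1.31² = 3.9014
Covariances σ_ij = r_ij · s_i · s_j:
  σ(Q1,Q2) = 0.33 × 1.07 × 1.02 = 0.3602
  σ(Q1,Q3) = 0.43 × 1.07 × 1.31 = 0.6027
  σ(Q2,Q3) = 0.61 × 1.02 × 1.31 = 0.8151
σ²_T = Σσ²ᵢ + 2·Σσ_ij = 3.9014 + 2 × 1.7780 = 7.4574
α = (3/2)·(1 − 3.9014/7.4574) = 0.715

α = 0.715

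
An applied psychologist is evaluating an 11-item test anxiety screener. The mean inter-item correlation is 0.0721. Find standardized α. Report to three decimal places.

standardized α = 0.461

Standardized α = k·r̄ / (1 + (k−1)·r̄) = 11 × 0.0721 / (1 + 10 × 0.0721)
  = 0.7931 / 1.7210 = 0.461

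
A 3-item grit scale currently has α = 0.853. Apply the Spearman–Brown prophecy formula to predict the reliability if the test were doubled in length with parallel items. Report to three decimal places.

Length factor m = 2
α' = m·α / (1 + (m−1)·α)
   = 2 × 0.853 / (1 + (2 − 1) × 0.853)
   = 1.7060 / 1.8530 = 0.921

predicted reliability = 0.921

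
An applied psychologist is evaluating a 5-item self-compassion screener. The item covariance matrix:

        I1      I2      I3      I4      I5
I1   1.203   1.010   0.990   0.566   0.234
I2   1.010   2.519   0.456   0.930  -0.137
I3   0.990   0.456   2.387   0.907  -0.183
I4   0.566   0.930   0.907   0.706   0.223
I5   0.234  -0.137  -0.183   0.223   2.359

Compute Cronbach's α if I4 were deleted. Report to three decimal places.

Remaining items: I1, I2, I3, I5 (k = 4).
ΣVar(i) = 1.203 + 2.519 + 2.387 + 2.359 = 8.468
total variance = 8.468 + 2 × 2.370 = 13.208
α (item deleted) = (4/3)·(1 − 8.468/13.208) = 0.478

α = 0.478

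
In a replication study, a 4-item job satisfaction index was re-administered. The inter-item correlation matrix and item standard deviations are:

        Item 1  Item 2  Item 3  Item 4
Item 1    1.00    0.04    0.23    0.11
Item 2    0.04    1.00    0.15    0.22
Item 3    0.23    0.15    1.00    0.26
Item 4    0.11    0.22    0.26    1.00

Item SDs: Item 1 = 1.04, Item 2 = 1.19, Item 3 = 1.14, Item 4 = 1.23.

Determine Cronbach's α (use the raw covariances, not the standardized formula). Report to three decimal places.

Cronbach's α = 0.450

Σσ²ᵢ = 1.04² + 1.19² + 1.14² + 1.23² = 5.3102
Covariances σ_ij = r_ij · s_i · s_j:
  σ(Item 1,Item 2) = 0.04 × 1.04 × 1.19 = 0.0495
  σ(Item 1,Item 3) = 0.23 × 1.04 × 1.14 = 0.2727
  σ(Item 1,Item 4) = 0.11 × 1.04 × 1.23 = 0.1407
  σ(Item 2,Item 3) = 0.15 × 1.19 × 1.14 = 0.2035
  σ(Item 2,Item 4) = 0.22 × 1.19 × 1.23 = 0.3220
  σ(Item 3,Item 4) = 0.26 × 1.14 × 1.23 = 0.3646
σ²_T = Σσ²ᵢ + 2·Σσ_ij = 5.3102 + 2 × 1.3530 = 8.0162
α = (4/3)·(1 − 5.3102/8.0162) = 0.450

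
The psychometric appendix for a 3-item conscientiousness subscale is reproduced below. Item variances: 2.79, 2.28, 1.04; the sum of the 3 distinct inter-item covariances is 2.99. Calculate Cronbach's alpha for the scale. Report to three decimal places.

Cronbach's alpha = 0.742

sum of item variances = 2.79 + 2.28 + 1.04 = 6.11
Sum of distinct covariances = 2.99
total variance = sum of item variances + 2·Σcov = 6.11 + 2 × 2.99 = 12.09
α = (3/2)·(1 − 6.11/12.09) = 0.742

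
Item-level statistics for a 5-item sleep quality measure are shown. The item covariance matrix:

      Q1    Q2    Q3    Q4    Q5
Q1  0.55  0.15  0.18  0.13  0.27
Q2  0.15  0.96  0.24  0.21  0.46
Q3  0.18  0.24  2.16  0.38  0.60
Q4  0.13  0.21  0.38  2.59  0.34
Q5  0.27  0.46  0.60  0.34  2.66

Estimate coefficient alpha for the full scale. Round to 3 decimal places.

Σσᵢ² = 0.55 + 0.96 + 2.16 + 2.59 + 2.66 = 8.92
Σ_{i<j} σ_ij = 2.96
total variance = 8.92 + 2 × 2.96 = 14.84
α = (k/(k−1))·(1 − Σσᵢ²/total variance) = (5/4)·(1 − 8.92/14.84) = 0.499

α = 0.499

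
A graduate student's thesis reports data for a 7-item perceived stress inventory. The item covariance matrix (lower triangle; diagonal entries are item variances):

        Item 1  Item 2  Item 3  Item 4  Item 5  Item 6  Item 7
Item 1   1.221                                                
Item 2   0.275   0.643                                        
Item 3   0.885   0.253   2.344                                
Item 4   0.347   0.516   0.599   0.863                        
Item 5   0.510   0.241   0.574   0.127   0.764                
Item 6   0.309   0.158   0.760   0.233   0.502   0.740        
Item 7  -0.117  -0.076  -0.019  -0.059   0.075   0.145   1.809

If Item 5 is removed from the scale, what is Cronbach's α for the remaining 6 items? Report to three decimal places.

Remaining items: Item 1, Item 2, Item 3, Item 4, Item 6, Item 7 (k = 6).
ΣVar(i) = 1.221 + 0.643 + 2.344 + 0.863 + 0.740 + 1.809 = 7.620
Var(T) = 7.620 + 2 × 4.209 = 16.038
α (item deleted) = (6/5)·(1 − 7.620/16.038) = 0.630

Cronbach's α = 0.630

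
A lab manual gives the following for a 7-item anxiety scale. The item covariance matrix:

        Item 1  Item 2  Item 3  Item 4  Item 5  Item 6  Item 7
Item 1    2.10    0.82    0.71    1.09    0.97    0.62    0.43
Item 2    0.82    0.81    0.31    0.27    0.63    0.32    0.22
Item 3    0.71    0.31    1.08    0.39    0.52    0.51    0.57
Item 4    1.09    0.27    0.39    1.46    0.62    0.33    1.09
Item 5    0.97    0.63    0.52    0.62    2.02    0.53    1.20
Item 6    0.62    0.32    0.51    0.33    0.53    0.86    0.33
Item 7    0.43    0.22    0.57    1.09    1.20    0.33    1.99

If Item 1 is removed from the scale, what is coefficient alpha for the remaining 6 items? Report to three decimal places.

Remaining items: Item 2, Item 3, Item 4, Item 5, Item 6, Item 7 (k = 6).
Σσ²ᵢ = 0.81 + 1.08 + 1.46 + 2.02 + 0.86 + 1.99 = 8.22
total variance = 8.22 + 2 × 7.84 = 23.90
α (item deleted) = (6/5)·(1 − 8.22/23.90) = 0.787

coefficient alpha = 0.787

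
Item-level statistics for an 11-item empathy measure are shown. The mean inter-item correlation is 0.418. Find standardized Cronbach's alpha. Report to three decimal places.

Standardized α = k·r̄ / (1 + (k−1)·r̄) = 11 × 0.418 / (1 + 10 × 0.418)
  = 4.5980 / 5.1800 = 0.888

standardized Cronbach's alpha = 0.888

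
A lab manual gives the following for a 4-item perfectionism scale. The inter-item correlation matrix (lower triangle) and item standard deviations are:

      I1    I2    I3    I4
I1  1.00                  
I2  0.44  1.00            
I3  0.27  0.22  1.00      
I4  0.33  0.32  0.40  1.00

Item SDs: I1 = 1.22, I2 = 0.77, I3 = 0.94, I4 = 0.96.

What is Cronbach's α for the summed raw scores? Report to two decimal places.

Σσ²ᵢ = 1.22² + 0.77² + 0.94² + 0.96² = 3.8865
Covariances σ_ij = r_ij · s_i · s_j:
  σ(I1,I2) = 0.44 × 1.22 × 0.77 = 0.4133
  σ(I1,I3) = 0.27 × 1.22 × 0.94 = 0.3096
  σ(I1,I4) = 0.33 × 1.22 × 0.96 = 0.3865
  σ(I2,I3) = 0.22 × 0.77 × 0.94 = 0.1592
  σ(I2,I4) = 0.32 × 0.77 × 0.96 = 0.2365
  σ(I3,I4) = 0.40 × 0.94 × 0.96 = 0.3610
σ²_T = Σσ²ᵢ + 2·Σσ_ij = 3.8865 + 2 × 1.8661 = 7.6187
α = (4/3)·(1 − 3.8865/7.6187) = 0.65

α = 0.65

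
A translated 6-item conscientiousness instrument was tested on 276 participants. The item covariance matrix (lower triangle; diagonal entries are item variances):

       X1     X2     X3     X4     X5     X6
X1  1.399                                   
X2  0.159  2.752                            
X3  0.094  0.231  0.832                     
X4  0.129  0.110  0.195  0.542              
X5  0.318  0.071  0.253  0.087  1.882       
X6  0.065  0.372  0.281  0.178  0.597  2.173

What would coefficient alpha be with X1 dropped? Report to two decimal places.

α = 0.46

Remaining items: X2, X3, X4, X5, X6 (k = 5).
Σσᵢ² = 2.752 + 0.832 + 0.542 + 1.882 + 2.173 = 8.181
σ²_T = 8.181 + 2 × 2.375 = 12.931
α (item deleted) = (5/4)·(1 − 8.181/12.931) = 0.46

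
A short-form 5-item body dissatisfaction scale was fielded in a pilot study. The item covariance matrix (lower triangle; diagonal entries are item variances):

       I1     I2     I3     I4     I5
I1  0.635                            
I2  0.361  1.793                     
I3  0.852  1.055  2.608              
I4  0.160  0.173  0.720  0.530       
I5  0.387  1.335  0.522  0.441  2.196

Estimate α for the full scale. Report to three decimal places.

α = 0.759

sum of item variances = 0.635 + 1.793 + 2.608 + 0.530 + 2.196 = 7.762
Σ_{i<j} σ_ij = 6.006
total variance = 7.762 + 2 × 6.006 = 19.774
α = (k/(k−1))·(1 − sum of item variances/total variance) = (5/4)·(1 − 7.762/19.774) = 0.759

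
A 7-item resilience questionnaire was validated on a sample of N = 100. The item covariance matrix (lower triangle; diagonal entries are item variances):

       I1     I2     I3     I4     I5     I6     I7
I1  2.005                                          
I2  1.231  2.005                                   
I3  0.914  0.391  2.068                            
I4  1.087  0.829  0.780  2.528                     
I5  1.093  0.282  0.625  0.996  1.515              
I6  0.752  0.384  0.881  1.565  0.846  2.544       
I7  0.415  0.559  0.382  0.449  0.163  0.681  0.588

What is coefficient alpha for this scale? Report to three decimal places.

sum of item variances = 2.005 + 2.005 + 2.068 + 2.528 + 1.515 + 2.544 + 0.588 = 13.253
Sum of the distinct covariances = 15.305
σ²_T = 13.253 + 2 × 15.305 = 43.863
α = (k/(k−1))·(1 − sum of item variances/σ²_T) = (7/6)·(1 − 13.253/43.863) = 0.814

α = 0.814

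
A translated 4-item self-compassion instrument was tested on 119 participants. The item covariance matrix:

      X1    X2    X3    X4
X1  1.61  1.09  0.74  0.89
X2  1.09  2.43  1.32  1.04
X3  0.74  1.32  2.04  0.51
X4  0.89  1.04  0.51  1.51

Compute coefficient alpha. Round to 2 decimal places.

sum of item variances = 1.61 + 2.43 + 2.04 + 1.51 = 7.59
Σ_{i<j} σ_ij = 5.59
total variance = 7.59 + 2 × 5.59 = 18.77
α = (k/(k−1))·(1 − sum of item variances/total variance) = (4/3)·(1 − 7.59/18.77) = 0.79

α = 0.79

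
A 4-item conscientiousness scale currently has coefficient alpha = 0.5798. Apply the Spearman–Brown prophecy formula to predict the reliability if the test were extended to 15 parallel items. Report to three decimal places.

Length factor m = 15/4 = 3.7500
α' = m·α / (1 + (m−1)·α)
   = 15/4 × 0.5798 / (1 + (15/4 − 1) × 0.5798)
   = 2.1742 / 2.5945 = 0.838

predicted reliability = 0.838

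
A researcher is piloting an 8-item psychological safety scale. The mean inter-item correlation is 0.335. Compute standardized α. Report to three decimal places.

Standardized α = k·r̄ / (1 + (k−1)·r̄) = 8 × 0.335 / (1 + 7 × 0.335)
  = 2.6800 / 3.3450 = 0.801

standardized α = 0.801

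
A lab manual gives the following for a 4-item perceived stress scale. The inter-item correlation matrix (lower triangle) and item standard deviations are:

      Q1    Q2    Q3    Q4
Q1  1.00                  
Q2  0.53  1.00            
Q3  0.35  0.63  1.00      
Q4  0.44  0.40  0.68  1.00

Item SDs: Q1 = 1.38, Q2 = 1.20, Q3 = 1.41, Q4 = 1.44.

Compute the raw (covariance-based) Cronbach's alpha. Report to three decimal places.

Σσ²ᵢ = 1.38² + 1.20² + 1.41² + 1.44² = 7.4061
Covariances σ_ij = r_ij · s_i · s_j:
  σ(Q1,Q2) = 0.53 × 1.38 × 1.20 = 0.8777
  σ(Q1,Q3) = 0.35 × 1.38 × 1.41 = 0.6810
  σ(Q1,Q4) = 0.44 × 1.38 × 1.44 = 0.8744
  σ(Q2,Q3) = 0.63 × 1.20 × 1.41 = 1.0660
  σ(Q2,Q4) = 0.40 × 1.20 × 1.44 = 0.6912
  σ(Q3,Q4) = 0.68 × 1.41 × 1.44 = 1.3807
σ²_T = Σσ²ᵢ + 2·Σσ_ij = 7.4061 + 2 × 5.5710 = 18.5481
α = (4/3)·(1 − 7.4061/18.5481) = 0.801

α = 0.801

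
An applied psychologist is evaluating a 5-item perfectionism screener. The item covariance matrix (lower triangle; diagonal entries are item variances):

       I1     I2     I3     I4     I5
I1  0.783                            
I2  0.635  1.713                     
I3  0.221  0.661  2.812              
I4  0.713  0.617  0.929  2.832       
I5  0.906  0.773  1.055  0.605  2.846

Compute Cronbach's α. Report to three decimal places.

Σσᵢ² = 0.783 + 1.713 + 2.812 + 2.832 + 2.846 = 10.986
Sum of the distinct covariances = 7.115
total variance = 10.986 + 2 × 7.115 = 25.216
α = (k/(k−1))·(1 − Σσᵢ²/total variance) = (5/4)·(1 − 10.986/25.216) = 0.705

Cronbach's α = 0.705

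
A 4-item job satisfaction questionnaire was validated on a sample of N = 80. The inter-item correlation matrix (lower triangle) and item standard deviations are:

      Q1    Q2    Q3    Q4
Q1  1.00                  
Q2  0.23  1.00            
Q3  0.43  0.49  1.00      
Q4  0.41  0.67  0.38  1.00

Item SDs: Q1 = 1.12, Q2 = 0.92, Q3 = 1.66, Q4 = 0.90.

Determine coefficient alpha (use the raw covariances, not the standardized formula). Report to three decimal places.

Σσ²ᵢ = 1.12² + 0.92² + 1.66² + 0.90² = 5.6664
Covariances σ_ij = r_ij · s_i · s_j:
  σ(Q1,Q2) = 0.23 × 1.12 × 0.92 = 0.2370
  σ(Q1,Q3) = 0.43 × 1.12 × 1.66 = 0.7995
  σ(Q1,Q4) = 0.41 × 1.12 × 0.90 = 0.4133
  σ(Q2,Q3) = 0.49 × 0.92 × 1.66 = 0.7483
  σ(Q2,Q4) = 0.67 × 0.92 × 0.90 = 0.5548
  σ(Q3,Q4) = 0.38 × 1.66 × 0.90 = 0.5677
σ²_T = Σσ²ᵢ + 2·Σσ_ij = 5.6664 + 2 × 3.3206 = 12.3076
α = (4/3)·(1 − 5.6664/12.3076) = 0.719

α = 0.719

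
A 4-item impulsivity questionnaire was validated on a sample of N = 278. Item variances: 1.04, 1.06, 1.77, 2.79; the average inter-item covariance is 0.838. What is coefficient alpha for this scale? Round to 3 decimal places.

Σσ²ᵢ = 1.04 + 1.06 + 1.77 + 2.79 = 6.66
Sum of the 6 distinct covariances = 6 × 0.838 = 5.028
σ²_T = Σσ²ᵢ + 2·Σcov = 6.66 + 2 × 5.028 = 16.716
α = (4/3)·(1 − 6.66/16.716) = 0.802

coefficient alpha = 0.802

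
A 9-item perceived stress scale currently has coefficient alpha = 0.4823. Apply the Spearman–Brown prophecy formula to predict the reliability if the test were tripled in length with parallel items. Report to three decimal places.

predicted reliability = 0.736

Length factor m = 3
α' = m·α / (1 + (m−1)·α)
   = 3 × 0.4823 / (1 + (3 − 1) × 0.4823)
   = 1.4469 / 1.9646 = 0.736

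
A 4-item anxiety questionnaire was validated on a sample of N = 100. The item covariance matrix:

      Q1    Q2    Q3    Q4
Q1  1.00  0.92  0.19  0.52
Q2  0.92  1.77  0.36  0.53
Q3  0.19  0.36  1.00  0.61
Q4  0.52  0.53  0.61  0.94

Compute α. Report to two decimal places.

α = 0.76

sum of item variances = 1.00 + 1.77 + 1.00 + 0.94 = 4.71
Σ_{i<j} σ_ij = 3.13
Var(T) = 4.71 + 2 × 3.13 = 10.97
α = (k/(k−1))·(1 − sum of item variances/Var(T)) = (4/3)·(1 − 4.71/10.97) = 0.76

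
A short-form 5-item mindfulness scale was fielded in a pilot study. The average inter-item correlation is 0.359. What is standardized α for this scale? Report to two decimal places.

standardized α = 0.74

Standardized α = k·r̄ / (1 + (k−1)·r̄) = 5 × 0.359 / (1 + 4 × 0.359)
  = 1.7950 / 2.4360 = 0.74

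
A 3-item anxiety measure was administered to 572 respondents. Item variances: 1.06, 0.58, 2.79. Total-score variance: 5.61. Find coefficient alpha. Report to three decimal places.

sum of item variances = 1.06 + 0.58 + 2.79 = 4.43
α = (k/(k−1))·(1 − sum of item variances/Var(T)) = (3/2)·(1 − 4.43/5.61) = 0.316

α = 0.316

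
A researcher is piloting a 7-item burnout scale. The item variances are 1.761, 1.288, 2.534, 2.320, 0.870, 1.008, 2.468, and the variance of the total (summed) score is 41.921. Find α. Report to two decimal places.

Σσ²ᵢ = 1.761 + 1.288 + 2.534 + 2.320 + 0.870 + 1.008 + 2.468 = 12.249
α = (k/(k−1))·(1 − Σσ²ᵢ/σ²_T) = (7/6)·(1 − 12.249/41.921) = 0.83

α = 0.83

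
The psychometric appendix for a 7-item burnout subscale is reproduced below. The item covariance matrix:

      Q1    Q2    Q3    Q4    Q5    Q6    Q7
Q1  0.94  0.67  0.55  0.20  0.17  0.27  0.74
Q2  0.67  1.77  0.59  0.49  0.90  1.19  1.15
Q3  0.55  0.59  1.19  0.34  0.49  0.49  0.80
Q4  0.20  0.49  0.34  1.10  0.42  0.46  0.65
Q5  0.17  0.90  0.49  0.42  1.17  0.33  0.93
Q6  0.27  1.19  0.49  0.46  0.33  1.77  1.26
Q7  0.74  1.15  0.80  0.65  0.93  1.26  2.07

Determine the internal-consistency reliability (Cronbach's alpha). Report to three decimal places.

sum of item variances = 0.94 + 1.77 + 1.19 + 1.10 + 1.17 + 1.77 + 2.07 = 10.01
Sum of the distinct covariances = 13.09
total variance = 10.01 + 2 × 13.09 = 36.19
α = (k/(k−1))·(1 − sum of item variances/total variance) = (7/6)·(1 − 10.01/36.19) = 0.844

α = 0.844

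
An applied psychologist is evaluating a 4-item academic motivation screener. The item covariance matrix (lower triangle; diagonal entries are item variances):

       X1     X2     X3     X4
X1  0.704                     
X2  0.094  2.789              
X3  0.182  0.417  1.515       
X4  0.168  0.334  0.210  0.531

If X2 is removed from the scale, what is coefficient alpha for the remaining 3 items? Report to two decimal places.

α = 0.43

Remaining items: X1, X3, X4 (k = 3).
Σσᵢ² = 0.704 + 1.515 + 0.531 = 2.750
σ²_total = 2.750 + 2 × 0.560 = 3.870
α (item deleted) = (3/2)·(1 − 2.750/3.870) = 0.43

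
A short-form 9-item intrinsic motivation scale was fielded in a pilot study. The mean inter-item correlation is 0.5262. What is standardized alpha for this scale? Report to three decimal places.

Standardized α = k·r̄ / (1 + (k−1)·r̄) = 9 × 0.5262 / (1 + 8 × 0.5262)
  = 4.7358 / 5.2096 = 0.909

α = 0.909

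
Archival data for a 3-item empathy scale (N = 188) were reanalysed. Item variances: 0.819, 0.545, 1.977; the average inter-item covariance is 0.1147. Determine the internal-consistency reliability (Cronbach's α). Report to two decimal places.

Σσᵢ² = 0.819 + 0.545 + 1.977 = 3.341
Sum of the 3 distinct covariances = 3 × 0.1147 = 0.3441
Var(T) = Σσᵢ² + 2·Σcov = 3.341 + 2 × 0.3441 = 4.0292
α = (3/2)·(1 − 3.341/4.0292) = 0.26

Cronbach's α = 0.26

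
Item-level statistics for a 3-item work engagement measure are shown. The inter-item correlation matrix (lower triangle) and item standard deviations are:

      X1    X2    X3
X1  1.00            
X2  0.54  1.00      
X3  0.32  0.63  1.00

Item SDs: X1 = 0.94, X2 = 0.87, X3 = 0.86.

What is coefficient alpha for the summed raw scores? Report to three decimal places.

coefficient alpha = 0.744

Σσ²ᵢ = 0.94² + 0.87² + 0.86² = 2.3801
Covariances σ_ij = r_ij · s_i · s_j:
  σ(X1,X2) = 0.54 × 0.94 × 0.87 = 0.4416
  σ(X1,X3) = 0.32 × 0.94 × 0.86 = 0.2587
  σ(X2,X3) = 0.63 × 0.87 × 0.86 = 0.4714
σ²_T = Σσ²ᵢ + 2·Σσ_ij = 2.3801 + 2 × 1.1717 = 4.7235
α = (3/2)·(1 − 2.3801/4.7235) = 0.744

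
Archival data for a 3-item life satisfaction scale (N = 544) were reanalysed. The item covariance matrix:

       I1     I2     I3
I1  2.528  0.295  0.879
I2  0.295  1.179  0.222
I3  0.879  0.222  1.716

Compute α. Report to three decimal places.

α = 0.510

Σσᵢ² = 2.528 + 1.179 + 1.716 = 5.423
Sum of the distinct covariances = 1.396
Var(T) = 5.423 + 2 × 1.396 = 8.215
α = (k/(k−1))·(1 − Σσᵢ²/Var(T)) = (3/2)·(1 − 5.423/8.215) = 0.510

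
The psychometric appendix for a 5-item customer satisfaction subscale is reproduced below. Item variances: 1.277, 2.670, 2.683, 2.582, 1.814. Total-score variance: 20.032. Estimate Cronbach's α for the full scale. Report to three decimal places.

Σσ²ᵢ = 1.277 + 2.670 + 2.683 + 2.582 + 1.814 = 11.026
α = (k/(k−1))·(1 − Σσ²ᵢ/σ²_T) = (5/4)·(1 − 11.026/20.032) = 0.562

Cronbach's α = 0.562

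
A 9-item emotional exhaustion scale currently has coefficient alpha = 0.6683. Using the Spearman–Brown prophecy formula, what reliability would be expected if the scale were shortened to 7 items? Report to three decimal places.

predicted reliability = 0.610

Length factor m = 7/9 = 0.7778
α' = m·α / (1 − (1−m)·α)
   = 7/9 × 0.6683 / (1 − (1 − 7/9) × 0.6683)
   = 0.5198 / 0.8515 = 0.610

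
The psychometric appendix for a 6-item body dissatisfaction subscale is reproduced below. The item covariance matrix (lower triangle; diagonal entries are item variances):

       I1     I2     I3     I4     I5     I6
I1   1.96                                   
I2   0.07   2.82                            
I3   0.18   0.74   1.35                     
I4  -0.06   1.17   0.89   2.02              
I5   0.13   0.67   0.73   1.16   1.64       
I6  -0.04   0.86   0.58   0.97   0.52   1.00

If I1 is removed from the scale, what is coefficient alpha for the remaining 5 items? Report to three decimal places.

α = 0.816

Remaining items: I2, I3, I4, I5, I6 (k = 5).
sum of item variances = 2.82 + 1.35 + 2.02 + 1.64 + 1.00 = 8.83
σ²_total = 8.83 + 2 × 8.29 = 25.41
α (item deleted) = (5/4)·(1 − 8.83/25.41) = 0.816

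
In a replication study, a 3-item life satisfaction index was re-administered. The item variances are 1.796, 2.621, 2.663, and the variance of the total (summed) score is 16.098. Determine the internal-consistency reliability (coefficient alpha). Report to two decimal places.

coefficient alpha = 0.84

Σσᵢ² = 1.796 + 2.621 + 2.663 = 7.080
α = (k/(k−1))·(1 − Σσᵢ²/Var(T)) = (3/2)·(1 − 7.080/16.098) = 0.84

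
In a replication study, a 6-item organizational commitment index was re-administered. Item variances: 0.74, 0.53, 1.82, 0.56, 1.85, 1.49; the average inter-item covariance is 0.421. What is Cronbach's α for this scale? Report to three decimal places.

sum of item variances = 0.74 + 0.53 + 1.82 + 0.56 + 1.85 + 1.49 = 6.99
Sum of the 15 distinct covariances = 15 × 0.421 = 6.315
Var(T) = sum of item variances + 2·Σcov = 6.99 + 2 × 6.315 = 19.620
α = (6/5)·(1 − 6.99/19.620) = 0.772

α = 0.772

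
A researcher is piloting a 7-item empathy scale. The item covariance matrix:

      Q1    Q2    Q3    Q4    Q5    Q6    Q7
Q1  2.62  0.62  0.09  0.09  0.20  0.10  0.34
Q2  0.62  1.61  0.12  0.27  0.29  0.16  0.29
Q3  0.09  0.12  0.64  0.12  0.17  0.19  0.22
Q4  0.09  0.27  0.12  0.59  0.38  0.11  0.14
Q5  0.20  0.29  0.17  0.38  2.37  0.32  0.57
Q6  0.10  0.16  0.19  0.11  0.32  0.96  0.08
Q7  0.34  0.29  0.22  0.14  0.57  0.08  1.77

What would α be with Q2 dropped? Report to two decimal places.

α = 0.49

Remaining items: Q1, Q3, Q4, Q5, Q6, Q7 (k = 6).
sum of item variances = 2.62 + 0.64 + 0.59 + 2.37 + 0.96 + 1.77 = 8.95
Var(T) = 8.95 + 2 × 3.12 = 15.19
α (item deleted) = (6/5)·(1 − 8.95/15.19) = 0.49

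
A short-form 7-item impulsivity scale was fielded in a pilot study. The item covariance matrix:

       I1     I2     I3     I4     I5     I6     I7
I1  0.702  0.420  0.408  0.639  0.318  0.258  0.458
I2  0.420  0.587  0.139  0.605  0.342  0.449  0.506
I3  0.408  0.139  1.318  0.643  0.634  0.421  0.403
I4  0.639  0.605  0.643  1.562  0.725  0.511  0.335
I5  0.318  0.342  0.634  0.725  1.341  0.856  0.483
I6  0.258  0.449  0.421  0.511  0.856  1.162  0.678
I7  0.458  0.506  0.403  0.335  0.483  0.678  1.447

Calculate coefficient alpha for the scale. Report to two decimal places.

sum of item variances = 0.702 + 0.587 + 1.318 + 1.562 + 1.341 + 1.162 + 1.447 = 8.119
Sum of off-diagonal covariances = 10.231
σ²_total = 8.119 + 2 × 10.231 = 28.581
α = (k/(k−1))·(1 − sum of item variances/σ²_total) = (7/6)·(1 − 8.119/28.581) = 0.84

α = 0.84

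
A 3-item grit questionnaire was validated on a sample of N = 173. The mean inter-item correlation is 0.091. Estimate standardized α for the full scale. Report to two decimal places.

α = 0.23

Standardized α = k·r̄ / (1 + (k−1)·r̄) = 3 × 0.091 / (1 + 2 × 0.091)
  = 0.2730 / 1.1820 = 0.23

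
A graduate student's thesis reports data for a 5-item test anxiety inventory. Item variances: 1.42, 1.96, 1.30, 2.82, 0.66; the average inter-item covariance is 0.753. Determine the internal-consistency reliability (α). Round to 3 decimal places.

sum of item variances = 1.42 + 1.96 + 1.30 + 2.82 + 0.66 = 8.16
Sum of the 10 distinct covariances = 10 × 0.753 = 7.530
σ²_total = sum of item variances + 2·Σcov = 8.16 + 2 × 7.530 = 23.220
α = (5/4)·(1 − 8.16/23.220) = 0.811

α = 0.811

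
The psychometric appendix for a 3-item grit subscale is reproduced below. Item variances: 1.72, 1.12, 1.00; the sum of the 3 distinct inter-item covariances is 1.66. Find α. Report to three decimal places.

α = 0.696

Σσ²ᵢ = 1.72 + 1.12 + 1.00 = 3.84
Sum of distinct covariances = 1.66
σ²_T = Σσ²ᵢ + 2·Σcov = 3.84 + 2 × 1.66 = 7.16
α = (3/2)·(1 − 3.84/7.16) = 0.696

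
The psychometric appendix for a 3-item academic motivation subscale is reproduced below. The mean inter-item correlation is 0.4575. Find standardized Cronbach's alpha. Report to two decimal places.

standardized Cronbach's alpha = 0.72

Standardized α = k·r̄ / (1 + (k−1)·r̄) = 3 × 0.4575 / (1 + 2 × 0.4575)
  = 1.3725 / 1.9150 = 0.72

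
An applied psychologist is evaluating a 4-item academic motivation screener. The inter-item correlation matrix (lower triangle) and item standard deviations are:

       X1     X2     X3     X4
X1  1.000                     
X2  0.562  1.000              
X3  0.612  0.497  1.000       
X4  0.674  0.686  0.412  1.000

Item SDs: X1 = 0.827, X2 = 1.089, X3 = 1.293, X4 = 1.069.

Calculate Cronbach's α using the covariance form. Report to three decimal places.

α = 0.827

Σσ²ᵢ = 0.827² + 1.089² + 1.293² + 1.069² = 4.6845
Covariances σ_ij = r_ij · s_i · s_j:
  σ(X1,X2) = 0.562 × 0.827 × 1.089 = 0.5061
  σ(X1,X3) = 0.612 × 0.827 × 1.293 = 0.6544
  σ(X1,X4) = 0.674 × 0.827 × 1.069 = 0.5959
  σ(X2,X3) = 0.497 × 1.089 × 1.293 = 0.6998
  σ(X2,X4) = 0.686 × 1.089 × 1.069 = 0.7986
  σ(X3,X4) = 0.412 × 1.293 × 1.069 = 0.5695
σ²_T = Σσ²ᵢ + 2·Σσ_ij = 4.6845 + 2 × 3.8243 = 12.3331
α = (4/3)·(1 − 4.6845/12.3331) = 0.827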